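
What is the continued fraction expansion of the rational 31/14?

Run the Euclidean algorithm on 31 and 14; the successive quotients are the partial quotients a_0, a_1, ... (each step inverts the fractional part left over by the previous one):
  31 = 2*14 + 3, so a_0 = 2.
  14 = 4*3 + 2, so a_1 = 4.
  3 = 1*2 + 1, so a_2 = 1.
  2 = 2*1 + 0, so a_3 = 2.
The remainder reaches 0 after 4 divisions, so the expansion has 4 partial quotients, read off in order.

[2; 4, 1, 2]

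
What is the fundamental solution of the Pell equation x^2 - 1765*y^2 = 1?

First expand sqrt(1765) as a continued fraction. With x_i = (sqrt(1765) + m_i)/d_i and (m_0, d_0) = (0, 1): a_0 = floor(sqrt(1765)) = 42, since 42^2 = 1764 <= 1765 < 1849 = 43^2.
Iterate m_{i+1} = d_i*a_i - m_i, d_{i+1} = (1765 - m_{i+1}^2)/d_i, a_{i+1} = floor((a_0 + m_{i+1})/d_{i+1}):
  m_1 = 1*42 - 0 = 42, d_1 = (1765 - 42^2)/1 = 1/1 = 1, a_1 = floor((42 + 42)/1) = 84.
  m_2 = 1*84 - 42 = 42, d_2 = (1765 - 42^2)/1 = 1/1 = 1: (m_2, d_2) = (m_1, d_1) = (42, 1), so from here the quotient a_1 repeats; the period length is 1.
So sqrt(1765) = [42; (84)] with period length k = 1.
k is odd, so (p_{k-1}, q_{k-1}) only solves x^2 - 1765y^2 = -1 and the fundamental solution of x^2 - 1765y^2 = 1 is (p_{2k-1}, q_{2k-1}) = (p_1, q_1); compute convergents through index 1, running through the period twice.
Convergents (p_i = a_i*p_{i-1} + p_{i-2}, q_i = a_i*q_{i-1} + q_{i-2} with p_{-2}=0, p_{-1}=1, q_{-2}=1, q_{-1}=0):
  i=0: a_0=42, p_0 = 42*1 + 0 = 42, q_0 = 42*0 + 1 = 1.
  i=1: a_1=84, p_1 = 84*42 + 1 = 3529, q_1 = 84*1 + 0 = 84.
Indeed p_0^2 - 1765*q_0^2 = 1764 - 1765 = -1, not +1.
Check: 3529^2 - 1765*84^2 = 12453841 - 12453840 = 1, so (x, y) = (3529, 84) solves the equation, and by the theorem it is the least positive solution.

(x, y) = (3529, 84)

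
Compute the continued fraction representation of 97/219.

Run the Euclidean algorithm on 97 and 219; the successive quotients are the partial quotients a_0, a_1, ... (each step inverts the fractional part left over by the previous one):
  97 = 0*219 + 97, so a_0 = 0.
  219 = 2*97 + 25, so a_1 = 2.
  97 = 3*25 + 22, so a_2 = 3.
  25 = 1*22 + 3, so a_3 = 1.
  22 = 7*3 + 1, so a_4 = 7.
  3 = 3*1 + 0, so a_5 = 3.
The remainder reaches 0 after 6 divisions, so the expansion has 6 partial quotients, read off in order.

[0; 2, 3, 1, 7, 3]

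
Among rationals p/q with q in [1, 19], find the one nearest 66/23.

Expand x = 66/23 as a continued fraction with the Euclidean algorithm:
  66 = 2*23 + 20, so a_0 = 2.
  23 = 1*20 + 3, so a_1 = 1.
  20 = 6*3 + 2, so a_2 = 6.
  3 = 1*2 + 1, so a_3 = 1.
  2 = 2*1 + 0, so a_4 = 2.
so x = [2; 1, 6, 1, 2].
Convergents (p_i = a_i*p_{i-1} + p_{i-2}, q_i = a_i*q_{i-1} + q_{i-2} with p_{-2}=0, p_{-1}=1, q_{-2}=1, q_{-1}=0), until the denominator exceeds 19:
  i=0: a_0=2, p_0 = 2*1 + 0 = 2, q_0 = 2*0 + 1 = 1.
  i=1: a_1=1, p_1 = 1*2 + 1 = 3, q_1 = 1*1 + 0 = 1.
  i=2: a_2=6, p_2 = 6*3 + 2 = 20, q_2 = 6*1 + 1 = 7.
  i=3: a_3=1, p_3 = 1*20 + 3 = 23, q_3 = 1*7 + 1 = 8.
  i=4: a_4=2, p_4 = 2*23 + 20 = 66, q_4 = 2*8 + 7 = 23.
q_4 = 23 > 19, so the last convergent with denominator <= 19 is p_3/q_3 = 23/8.
The closest fraction with denominator <= 19 is either p_3/q_3 or the intermediate fraction (k*p_3 + p_2)/(k*q_3 + q_2) with the largest k >= 1 whose denominator stays <= 19; these approach x as k grows, and every other convergent or intermediate fraction in range is farther away.
Largest k: floor((19 - q_2)/q_3) = floor((19 - 7)/8) = 1.
That gives (1*23 + 20)/(1*8 + 7) = 43/15.
Compare the errors: |x - 23/8| = |66*8 - 23*23|/(23*8) = 1/184, and |x - 43/15| = |66*15 - 43*23|/(23*15) = 1/345.
Cross-multiplying, 1*184 = 184 < 345 = 1*345, so 1/345 is smaller: the intermediate fraction 43/15 is closer to x than 23/8.

43/15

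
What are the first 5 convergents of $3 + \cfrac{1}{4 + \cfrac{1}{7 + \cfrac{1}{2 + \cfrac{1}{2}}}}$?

Using the convergent recurrence p_i = a_i*p_{i-1} + p_{i-2}, q_i = a_i*q_{i-1} + q_{i-2} with p_{-2}=0, p_{-1}=1, q_{-2}=1, q_{-1}=0:
  i=0: a_0=3, p_0 = 3*1 + 0 = 3, q_0 = 3*0 + 1 = 1.
  i=1: a_1=4, p_1 = 4*3 + 1 = 13, q_1 = 4*1 + 0 = 4.
  i=2: a_2=7, p_2 = 7*13 + 3 = 94, q_2 = 7*4 + 1 = 29.
  i=3: a_3=2, p_3 = 2*94 + 13 = 201, q_3 = 2*29 + 4 = 62.
  i=4: a_4=2, p_4 = 2*201 + 94 = 496, q_4 = 2*62 + 29 = 153.

3/1, 13/4, 94/29, 201/62, 496/153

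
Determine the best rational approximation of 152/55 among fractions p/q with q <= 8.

Expand x = 152/55 as a continued fraction with the Euclidean algorithm:
  152 = 2*55 + 42, so a_0 = 2.
  55 = 1*42 + 13, so a_1 = 1.
  42 = 3*13 + 3, so a_2 = 3.
  13 = 4*3 + 1, so a_3 = 4.
  3 = 3*1 + 0, so a_4 = 3.
so x = [2; 1, 3, 4, 3].
Convergents (p_i = a_i*p_{i-1} + p_{i-2}, q_i = a_i*q_{i-1} + q_{i-2} with p_{-2}=0, p_{-1}=1, q_{-2}=1, q_{-1}=0), until the denominator exceeds 8:
  i=0: a_0=2, p_0 = 2*1 + 0 = 2, q_0 = 2*0 + 1 = 1.
  i=1: a_1=1, p_1 = 1*2 + 1 = 3, q_1 = 1*1 + 0 = 1.
  i=2: a_2=3, p_2 = 3*3 + 2 = 11, q_2 = 3*1 + 1 = 4.
  i=3: a_3=4, p_3 = 4*11 + 3 = 47, q_3 = 4*4 + 1 = 17.
q_3 = 17 > 8, so the last convergent with denominator <= 8 is p_2/q_2 = 11/4.
The closest fraction with denominator <= 8 is either p_2/q_2 or the intermediate fraction (k*p_2 + p_1)/(k*q_2 + q_1) with the largest k >= 1 whose denominator stays <= 8; these approach x as k grows, and every other convergent or intermediate fraction in range is farther away.
Largest k: floor((8 - q_1)/q_2) = floor((8 - 1)/4) = 1.
That gives (1*11 + 3)/(1*4 + 1) = 14/5.
Compare the errors: |x - 11/4| = |152*4 - 11*55|/(55*4) = 3/220, and |x - 14/5| = |152*5 - 14*55|/(55*5) = 10/275.
Cross-multiplying, 3*275 = 825 < 2200 = 10*220, so 3/220 is smaller: the convergent 11/4 is closer to x than 14/5.

11/4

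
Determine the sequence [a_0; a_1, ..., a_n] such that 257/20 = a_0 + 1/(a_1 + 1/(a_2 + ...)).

[12; 1, 5, 1, 2]

Run the Euclidean algorithm on 257 and 20; the successive quotients are the partial quotients a_0, a_1, ... (each step inverts the fractional part left over by the previous one):
  257 = 12*20 + 17, so a_0 = 12.
  20 = 1*17 + 3, so a_1 = 1.
  17 = 5*3 + 2, so a_2 = 5.
  3 = 1*2 + 1, so a_3 = 1.
  2 = 2*1 + 0, so a_4 = 2.
The remainder reaches 0 after 5 divisions, so the expansion has 5 partial quotients, read off in order.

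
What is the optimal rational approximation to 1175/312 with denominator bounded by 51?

177/47

Expand x = 1175/312 as a continued fraction with the Euclidean algorithm:
  1175 = 3*312 + 239, so a_0 = 3.
  312 = 1*239 + 73, so a_1 = 1.
  239 = 3*73 + 20, so a_2 = 3.
  73 = 3*20 + 13, so a_3 = 3.
  20 = 1*13 + 7, so a_4 = 1.
  13 = 1*7 + 6, so a_5 = 1.
  7 = 1*6 + 1, so a_6 = 1.
  6 = 6*1 + 0, so a_7 = 6.
so x = [3; 1, 3, 3, 1, 1, 1, 6].
Convergents (p_i = a_i*p_{i-1} + p_{i-2}, q_i = a_i*q_{i-1} + q_{i-2} with p_{-2}=0, p_{-1}=1, q_{-2}=1, q_{-1}=0), until the denominator exceeds 51:
  i=0: a_0=3, p_0 = 3*1 + 0 = 3, q_0 = 3*0 + 1 = 1.
  i=1: a_1=1, p_1 = 1*3 + 1 = 4, q_1 = 1*1 + 0 = 1.
  i=2: a_2=3, p_2 = 3*4 + 3 = 15, q_2 = 3*1 + 1 = 4.
  i=3: a_3=3, p_3 = 3*15 + 4 = 49, q_3 = 3*4 + 1 = 13.
  i=4: a_4=1, p_4 = 1*49 + 15 = 64, q_4 = 1*13 + 4 = 17.
  i=5: a_5=1, p_5 = 1*64 + 49 = 113, q_5 = 1*17 + 13 = 30.
  i=6: a_6=1, p_6 = 1*113 + 64 = 177, q_6 = 1*30 + 17 = 47.
  i=7: a_7=6, p_7 = 6*177 + 113 = 1175, q_7 = 6*47 + 30 = 312.
q_7 = 312 > 51, so the last convergent with denominator <= 51 is p_6/q_6 = 177/47.
The closest fraction with denominator <= 51 is either p_6/q_6 or the intermediate fraction (k*p_6 + p_5)/(k*q_6 + q_5) with the largest k >= 1 whose denominator stays <= 51; these approach x as k grows, and every other convergent or intermediate fraction in range is farther away.
Largest k: floor((51 - q_5)/q_6) = floor((51 - 30)/47) = 0.
Since k = 0, no intermediate fraction beyond p_6/q_6 has denominator <= 51, so the convergent 177/47 is the closest (its error is |1175*47 - 177*312|/(312*47) = 1/14664).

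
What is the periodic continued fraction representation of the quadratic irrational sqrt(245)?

Write x_i = (sqrt(245) + m_i)/d_i with (m_0, d_0) = (0, 1). a_0 = floor(sqrt(245)) = 15, since 15^2 = 225 <= 245 < 256 = 16^2.
Iterate m_{i+1} = d_i*a_i - m_i, d_{i+1} = (245 - m_{i+1}^2)/d_i, a_{i+1} = floor((a_0 + m_{i+1})/d_{i+1}):
  m_1 = 1*15 - 0 = 15, d_1 = (245 - 15^2)/1 = 20/1 = 20, a_1 = floor((15 + 15)/20) = 1.
  m_2 = 20*1 - 15 = 5, d_2 = (245 - 5^2)/20 = 220/20 = 11, a_2 = floor((15 + 5)/11) = 1.
  m_3 = 11*1 - 5 = 6, d_3 = (245 - 6^2)/11 = 209/11 = 19, a_3 = floor((15 + 6)/19) = 1.
  m_4 = 19*1 - 6 = 13, d_4 = (245 - 13^2)/19 = 76/19 = 4, a_4 = floor((15 + 13)/4) = 7.
  m_5 = 4*7 - 13 = 15, d_5 = (245 - 15^2)/4 = 20/4 = 5, a_5 = floor((15 + 15)/5) = 6.
  m_6 = 5*6 - 15 = 15, d_6 = (245 - 15^2)/5 = 20/5 = 4, a_6 = floor((15 + 15)/4) = 7.
  m_7 = 4*7 - 15 = 13, d_7 = (245 - 13^2)/4 = 76/4 = 19, a_7 = floor((15 + 13)/19) = 1.
  m_8 = 19*1 - 13 = 6, d_8 = (245 - 6^2)/19 = 209/19 = 11, a_8 = floor((15 + 6)/11) = 1.
  m_9 = 11*1 - 6 = 5, d_9 = (245 - 5^2)/11 = 220/11 = 20, a_9 = floor((15 + 5)/20) = 1.
  m_10 = 20*1 - 5 = 15, d_10 = (245 - 15^2)/20 = 20/20 = 1, a_10 = floor((15 + 15)/1) = 30.
  m_11 = 1*30 - 15 = 15, d_11 = (245 - 15^2)/1 = 20/1 = 20: (m_11, d_11) = (m_1, d_1) = (15, 20), so from here the quotients repeat a_1, ..., a_10; the period length is 10.
Hence the expansion of sqrt(245) is a_0 = 15 followed by the repeating block 1, 1, 1, 7, 6, 7, 1, 1, 1, 30 (period 10).

[15; (1, 1, 1, 7, 6, 7, 1, 1, 1, 30)]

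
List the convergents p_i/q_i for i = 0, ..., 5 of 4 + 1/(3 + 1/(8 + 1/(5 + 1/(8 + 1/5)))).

Using the convergent recurrence p_i = a_i*p_{i-1} + p_{i-2}, q_i = a_i*q_{i-1} + q_{i-2} with p_{-2}=0, p_{-1}=1, q_{-2}=1, q_{-1}=0:
  i=0: a_0=4, p_0 = 4*1 + 0 = 4, q_0 = 4*0 + 1 = 1.
  i=1: a_1=3, p_1 = 3*4 + 1 = 13, q_1 = 3*1 + 0 = 3.
  i=2: a_2=8, p_2 = 8*13 + 4 = 108, q_2 = 8*3 + 1 = 25.
  i=3: a_3=5, p_3 = 5*108 + 13 = 553, q_3 = 5*25 + 3 = 128.
  i=4: a_4=8, p_4 = 8*553 + 108 = 4532, q_4 = 8*128 + 25 = 1049.
  i=5: a_5=5, p_5 = 5*4532 + 553 = 23213, q_5 = 5*1049 + 128 = 5373.

4/1, 13/3, 108/25, 553/128, 4532/1049, 23213/5373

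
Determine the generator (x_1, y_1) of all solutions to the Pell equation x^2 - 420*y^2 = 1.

(x, y) = (41, 2)

First expand sqrt(420) as a continued fraction. With x_i = (sqrt(420) + m_i)/d_i and (m_0, d_0) = (0, 1): a_0 = floor(sqrt(420)) = 20, since 20^2 = 400 <= 420 < 441 = 21^2.
Iterate m_{i+1} = d_i*a_i - m_i, d_{i+1} = (420 - m_{i+1}^2)/d_i, a_{i+1} = floor((a_0 + m_{i+1})/d_{i+1}):
  m_1 = 1*20 - 0 = 20, d_1 = (420 - 20^2)/1 = 20/1 = 20, a_1 = floor((20 + 20)/20) = 2.
  m_2 = 20*2 - 20 = 20, d_2 = (420 - 20^2)/20 = 20/20 = 1, a_2 = floor((20 + 20)/1) = 40.
  m_3 = 1*40 - 20 = 20, d_3 = (420 - 20^2)/1 = 20/1 = 20: (m_3, d_3) = (m_1, d_1) = (20, 20), so from here the quotients repeat a_1, a_2; the period length is 2.
So sqrt(420) = [20; (2, 40)] with period length k = 2.
k is even, so the fundamental solution of x^2 - 420y^2 = 1 is (p_{k-1}, q_{k-1}) = (p_1, q_1); compute convergents through index 1.
Convergents (p_i = a_i*p_{i-1} + p_{i-2}, q_i = a_i*q_{i-1} + q_{i-2} with p_{-2}=0, p_{-1}=1, q_{-2}=1, q_{-1}=0):
  i=0: a_0=20, p_0 = 20*1 + 0 = 20, q_0 = 20*0 + 1 = 1.
  i=1: a_1=2, p_1 = 2*20 + 1 = 41, q_1 = 2*1 + 0 = 2.
Check: 41^2 - 420*2^2 = 1681 - 1680 = 1, so (x, y) = (41, 2) solves the equation, and by the theorem it is the least positive solution.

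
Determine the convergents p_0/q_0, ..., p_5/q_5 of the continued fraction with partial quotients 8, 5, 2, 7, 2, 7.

8/1, 41/5, 90/11, 671/82, 1432/175, 10695/1307

Using the convergent recurrence p_i = a_i*p_{i-1} + p_{i-2}, q_i = a_i*q_{i-1} + q_{i-2} with p_{-2}=0, p_{-1}=1, q_{-2}=1, q_{-1}=0:
  i=0: a_0=8, p_0 = 8*1 + 0 = 8, q_0 = 8*0 + 1 = 1.
  i=1: a_1=5, p_1 = 5*8 + 1 = 41, q_1 = 5*1 + 0 = 5.
  i=2: a_2=2, p_2 = 2*41 + 8 = 90, q_2 = 2*5 + 1 = 11.
  i=3: a_3=7, p_3 = 7*90 + 41 = 671, q_3 = 7*11 + 5 = 82.
  i=4: a_4=2, p_4 = 2*671 + 90 = 1432, q_4 = 2*82 + 11 = 175.
  i=5: a_5=7, p_5 = 7*1432 + 671 = 10695, q_5 = 7*175 + 82 = 1307.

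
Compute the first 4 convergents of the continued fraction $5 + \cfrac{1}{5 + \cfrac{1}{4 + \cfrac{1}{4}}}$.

5/1, 26/5, 109/21, 462/89

Using the convergent recurrence p_i = a_i*p_{i-1} + p_{i-2}, q_i = a_i*q_{i-1} + q_{i-2} with p_{-2}=0, p_{-1}=1, q_{-2}=1, q_{-1}=0:
  i=0: a_0=5, p_0 = 5*1 + 0 = 5, q_0 = 5*0 + 1 = 1.
  i=1: a_1=5, p_1 = 5*5 + 1 = 26, q_1 = 5*1 + 0 = 5.
  i=2: a_2=4, p_2 = 4*26 + 5 = 109, q_2 = 4*5 + 1 = 21.
  i=3: a_3=4, p_3 = 4*109 + 26 = 462, q_3 = 4*21 + 5 = 89.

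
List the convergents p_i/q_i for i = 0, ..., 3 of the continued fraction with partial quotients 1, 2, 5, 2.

1/1, 3/2, 16/11, 35/24

Using the convergent recurrence p_i = a_i*p_{i-1} + p_{i-2}, q_i = a_i*q_{i-1} + q_{i-2} with p_{-2}=0, p_{-1}=1, q_{-2}=1, q_{-1}=0:
  i=0: a_0=1, p_0 = 1*1 + 0 = 1, q_0 = 1*0 + 1 = 1.
  i=1: a_1=2, p_1 = 2*1 + 1 = 3, q_1 = 2*1 + 0 = 2.
  i=2: a_2=5, p_2 = 5*3 + 1 = 16, q_2 = 5*2 + 1 = 11.
  i=3: a_3=2, p_3 = 2*16 + 3 = 35, q_3 = 2*11 + 2 = 24.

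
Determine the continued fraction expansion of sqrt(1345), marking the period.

Write x_i = (sqrt(1345) + m_i)/d_i with (m_0, d_0) = (0, 1). a_0 = floor(sqrt(1345)) = 36, since 36^2 = 1296 <= 1345 < 1369 = 37^2.
Iterate m_{i+1} = d_i*a_i - m_i, d_{i+1} = (1345 - m_{i+1}^2)/d_i, a_{i+1} = floor((a_0 + m_{i+1})/d_{i+1}):
  m_1 = 1*36 - 0 = 36, d_1 = (1345 - 36^2)/1 = 49/1 = 49, a_1 = floor((36 + 36)/49) = 1.
  m_2 = 49*1 - 36 = 13, d_2 = (1345 - 13^2)/49 = 1176/49 = 24, a_2 = floor((36 + 13)/24) = 2.
  m_3 = 24*2 - 13 = 35, d_3 = (1345 - 35^2)/24 = 120/24 = 5, a_3 = floor((36 + 35)/5) = 14.
  m_4 = 5*14 - 35 = 35, d_4 = (1345 - 35^2)/5 = 120/5 = 24, a_4 = floor((36 + 35)/24) = 2.
  m_5 = 24*2 - 35 = 13, d_5 = (1345 - 13^2)/24 = 1176/24 = 49, a_5 = floor((36 + 13)/49) = 1.
  m_6 = 49*1 - 13 = 36, d_6 = (1345 - 36^2)/49 = 49/49 = 1, a_6 = floor((36 + 36)/1) = 72.
  m_7 = 1*72 - 36 = 36, d_7 = (1345 - 36^2)/1 = 49/1 = 49: (m_7, d_7) = (m_1, d_1) = (36, 49), so from here the quotients repeat a_1, ..., a_6; the period length is 6.
Hence the expansion of sqrt(1345) is a_0 = 36 followed by the repeating block 1, 2, 14, 2, 1, 72 (period 6).

[36; (1, 2, 14, 2, 1, 72)]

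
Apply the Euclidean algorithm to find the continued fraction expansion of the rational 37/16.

[2; 3, 5]

Run the Euclidean algorithm on 37 and 16; the successive quotients are the partial quotients a_0, a_1, ... (each step inverts the fractional part left over by the previous one):
  37 = 2*16 + 5, so a_0 = 2.
  16 = 3*5 + 1, so a_1 = 3.
  5 = 5*1 + 0, so a_2 = 5.
The remainder reaches 0 after 3 divisions, so the expansion has 3 partial quotients, read off in order.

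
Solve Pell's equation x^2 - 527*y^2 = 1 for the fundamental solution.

(x, y) = (528, 23)

First expand sqrt(527) as a continued fraction. With x_i = (sqrt(527) + m_i)/d_i and (m_0, d_0) = (0, 1): a_0 = floor(sqrt(527)) = 22, since 22^2 = 484 <= 527 < 529 = 23^2.
Iterate m_{i+1} = d_i*a_i - m_i, d_{i+1} = (527 - m_{i+1}^2)/d_i, a_{i+1} = floor((a_0 + m_{i+1})/d_{i+1}):
  m_1 = 1*22 - 0 = 22, d_1 = (527 - 22^2)/1 = 43/1 = 43, a_1 = floor((22 + 22)/43) = 1.
  m_2 = 43*1 - 22 = 21, d_2 = (527 - 21^2)/43 = 86/43 = 2, a_2 = floor((22 + 21)/2) = 21.
  m_3 = 2*21 - 21 = 21, d_3 = (527 - 21^2)/2 = 86/2 = 43, a_3 = floor((22 + 21)/43) = 1.
  m_4 = 43*1 - 21 = 22, d_4 = (527 - 22^2)/43 = 43/43 = 1, a_4 = floor((22 + 22)/1) = 44.
  m_5 = 1*44 - 22 = 22, d_5 = (527 - 22^2)/1 = 43/1 = 43: (m_5, d_5) = (m_1, d_1) = (22, 43), so from here the quotients repeat a_1, ..., a_4; the period length is 4.
So sqrt(527) = [22; (1, 21, 1, 44)] with period length k = 4.
k is even, so the fundamental solution of x^2 - 527y^2 = 1 is (p_{k-1}, q_{k-1}) = (p_3, q_3); compute convergents through index 3.
Convergents (p_i = a_i*p_{i-1} + p_{i-2}, q_i = a_i*q_{i-1} + q_{i-2} with p_{-2}=0, p_{-1}=1, q_{-2}=1, q_{-1}=0):
  i=0: a_0=22, p_0 = 22*1 + 0 = 22, q_0 = 22*0 + 1 = 1.
  i=1: a_1=1, p_1 = 1*22 + 1 = 23, q_1 = 1*1 + 0 = 1.
  i=2: a_2=21, p_2 = 21*23 + 22 = 505, q_2 = 21*1 + 1 = 22.
  i=3: a_3=1, p_3 = 1*505 + 23 = 528, q_3 = 1*22 + 1 = 23.
Check: 528^2 - 527*23^2 = 278784 - 278783 = 1, so (x, y) = (528, 23) solves the equation, and by the theorem it is the least positive solution.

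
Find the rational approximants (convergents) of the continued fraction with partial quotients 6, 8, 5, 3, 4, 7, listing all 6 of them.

6/1, 49/8, 251/41, 802/131, 3459/565, 25015/4086

Using the convergent recurrence p_i = a_i*p_{i-1} + p_{i-2}, q_i = a_i*q_{i-1} + q_{i-2} with p_{-2}=0, p_{-1}=1, q_{-2}=1, q_{-1}=0:
  i=0: a_0=6, p_0 = 6*1 + 0 = 6, q_0 = 6*0 + 1 = 1.
  i=1: a_1=8, p_1 = 8*6 + 1 = 49, q_1 = 8*1 + 0 = 8.
  i=2: a_2=5, p_2 = 5*49 + 6 = 251, q_2 = 5*8 + 1 = 41.
  i=3: a_3=3, p_3 = 3*251 + 49 = 802, q_3 = 3*41 + 8 = 131.
  i=4: a_4=4, p_4 = 4*802 + 251 = 3459, q_4 = 4*131 + 41 = 565.
  i=5: a_5=7, p_5 = 7*3459 + 802 = 25015, q_5 = 7*565 + 131 = 4086.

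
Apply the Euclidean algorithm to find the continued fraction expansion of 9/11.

Run the Euclidean algorithm on 9 and 11; the successive quotients are the partial quotients a_0, a_1, ... (each step inverts the fractional part left over by the previous one):
  9 = 0*11 + 9, so a_0 = 0.
  11 = 1*9 + 2, so a_1 = 1.
  9 = 4*2 + 1, so a_2 = 4.
  2 = 2*1 + 0, so a_3 = 2.
The remainder reaches 0 after 4 divisions, so the expansion has 4 partial quotients, read off in order.

[0; 1, 4, 2]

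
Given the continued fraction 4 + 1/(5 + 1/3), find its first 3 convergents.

Using the convergent recurrence p_i = a_i*p_{i-1} + p_{i-2}, q_i = a_i*q_{i-1} + q_{i-2} with p_{-2}=0, p_{-1}=1, q_{-2}=1, q_{-1}=0:
  i=0: a_0=4, p_0 = 4*1 + 0 = 4, q_0 = 4*0 + 1 = 1.
  i=1: a_1=5, p_1 = 5*4 + 1 = 21, q_1 = 5*1 + 0 = 5.
  i=2: a_2=3, p_2 = 3*21 + 4 = 67, q_2 = 3*5 + 1 = 16.

4/1, 21/5, 67/16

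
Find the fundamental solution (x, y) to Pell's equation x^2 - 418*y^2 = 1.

First expand sqrt(418) as a continued fraction. With x_i = (sqrt(418) + m_i)/d_i and (m_0, d_0) = (0, 1): a_0 = floor(sqrt(418)) = 20, since 20^2 = 400 <= 418 < 441 = 21^2.
Iterate m_{i+1} = d_i*a_i - m_i, d_{i+1} = (418 - m_{i+1}^2)/d_i, a_{i+1} = floor((a_0 + m_{i+1})/d_{i+1}):
  m_1 = 1*20 - 0 = 20, d_1 = (418 - 20^2)/1 = 18/1 = 18, a_1 = floor((20 + 20)/18) = 2.
  m_2 = 18*2 - 20 = 16, d_2 = (418 - 16^2)/18 = 162/18 = 9, a_2 = floor((20 + 16)/9) = 4.
  m_3 = 9*4 - 16 = 20, d_3 = (418 - 20^2)/9 = 18/9 = 2, a_3 = floor((20 + 20)/2) = 20.
  m_4 = 2*20 - 20 = 20, d_4 = (418 - 20^2)/2 = 18/2 = 9, a_4 = floor((20 + 20)/9) = 4.
  m_5 = 9*4 - 20 = 16, d_5 = (418 - 16^2)/9 = 162/9 = 18, a_5 = floor((20 + 16)/18) = 2.
  m_6 = 18*2 - 16 = 20, d_6 = (418 - 20^2)/18 = 18/18 = 1, a_6 = floor((20 + 20)/1) = 40.
  m_7 = 1*40 - 20 = 20, d_7 = (418 - 20^2)/1 = 18/1 = 18: (m_7, d_7) = (m_1, d_1) = (20, 18), so from here the quotients repeat a_1, ..., a_6; the period length is 6.
So sqrt(418) = [20; (2, 4, 20, 4, 2, 40)] with period length k = 6.
k is even, so the fundamental solution of x^2 - 418y^2 = 1 is (p_{k-1}, q_{k-1}) = (p_5, q_5); compute convergents through index 5.
Convergents (p_i = a_i*p_{i-1} + p_{i-2}, q_i = a_i*q_{i-1} + q_{i-2} with p_{-2}=0, p_{-1}=1, q_{-2}=1, q_{-1}=0):
  i=0: a_0=20, p_0 = 20*1 + 0 = 20, q_0 = 20*0 + 1 = 1.
  i=1: a_1=2, p_1 = 2*20 + 1 = 41, q_1 = 2*1 + 0 = 2.
  i=2: a_2=4, p_2 = 4*41 + 20 = 184, q_2 = 4*2 + 1 = 9.
  i=3: a_3=20, p_3 = 20*184 + 41 = 3721, q_3 = 20*9 + 2 = 182.
  i=4: a_4=4, p_4 = 4*3721 + 184 = 15068, q_4 = 4*182 + 9 = 737.
  i=5: a_5=2, p_5 = 2*15068 + 3721 = 33857, q_5 = 2*737 + 182 = 1656.
Check: 33857^2 - 418*1656^2 = 1146296449 - 1146296448 = 1, so (x, y) = (33857, 1656) solves the equation, and by the theorem it is the least positive solution.

(x, y) = (33857, 1656)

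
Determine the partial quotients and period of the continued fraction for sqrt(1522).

Write x_i = (sqrt(1522) + m_i)/d_i with (m_0, d_0) = (0, 1). a_0 = floor(sqrt(1522)) = 39, since 39^2 = 1521 <= 1522 < 1600 = 40^2.
Iterate m_{i+1} = d_i*a_i - m_i, d_{i+1} = (1522 - m_{i+1}^2)/d_i, a_{i+1} = floor((a_0 + m_{i+1})/d_{i+1}):
  m_1 = 1*39 - 0 = 39, d_1 = (1522 - 39^2)/1 = 1/1 = 1, a_1 = floor((39 + 39)/1) = 78.
  m_2 = 1*78 - 39 = 39, d_2 = (1522 - 39^2)/1 = 1/1 = 1: (m_2, d_2) = (m_1, d_1) = (39, 1), so from here the quotient a_1 repeats; the period length is 1.
Hence the expansion of sqrt(1522) is a_0 = 39 followed by the repeating block 78 (period 1).

[39; (78)]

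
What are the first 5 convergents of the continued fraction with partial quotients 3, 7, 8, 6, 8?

3/1, 22/7, 179/57, 1096/349, 8947/2849

Using the convergent recurrence p_i = a_i*p_{i-1} + p_{i-2}, q_i = a_i*q_{i-1} + q_{i-2} with p_{-2}=0, p_{-1}=1, q_{-2}=1, q_{-1}=0:
  i=0: a_0=3, p_0 = 3*1 + 0 = 3, q_0 = 3*0 + 1 = 1.
  i=1: a_1=7, p_1 = 7*3 + 1 = 22, q_1 = 7*1 + 0 = 7.
  i=2: a_2=8, p_2 = 8*22 + 3 = 179, q_2 = 8*7 + 1 = 57.
  i=3: a_3=6, p_3 = 6*179 + 22 = 1096, q_3 = 6*57 + 7 = 349.
  i=4: a_4=8, p_4 = 8*1096 + 179 = 8947, q_4 = 8*349 + 57 = 2849.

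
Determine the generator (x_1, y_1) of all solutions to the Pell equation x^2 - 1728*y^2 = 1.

First expand sqrt(1728) as a continued fraction. With x_i = (sqrt(1728) + m_i)/d_i and (m_0, d_0) = (0, 1): a_0 = floor(sqrt(1728)) = 41, since 41^2 = 1681 <= 1728 < 1764 = 42^2.
Iterate m_{i+1} = d_i*a_i - m_i, d_{i+1} = (1728 - m_{i+1}^2)/d_i, a_{i+1} = floor((a_0 + m_{i+1})/d_{i+1}):
  m_1 = 1*41 - 0 = 41, d_1 = (1728 - 41^2)/1 = 47/1 = 47, a_1 = floor((41 + 41)/47) = 1.
  m_2 = 47*1 - 41 = 6, d_2 = (1728 - 6^2)/47 = 1692/47 = 36, a_2 = floor((41 + 6)/36) = 1.
  m_3 = 36*1 - 6 = 30, d_3 = (1728 - 30^2)/36 = 828/36 = 23, a_3 = floor((41 + 30)/23) = 3.
  m_4 = 23*3 - 30 = 39, d_4 = (1728 - 39^2)/23 = 207/23 = 9, a_4 = floor((41 + 39)/9) = 8.
  m_5 = 9*8 - 39 = 33, d_5 = (1728 - 33^2)/9 = 639/9 = 71, a_5 = floor((41 + 33)/71) = 1.
  m_6 = 71*1 - 33 = 38, d_6 = (1728 - 38^2)/71 = 284/71 = 4, a_6 = floor((41 + 38)/4) = 19.
  m_7 = 4*19 - 38 = 38, d_7 = (1728 - 38^2)/4 = 284/4 = 71, a_7 = floor((41 + 38)/71) = 1.
  m_8 = 71*1 - 38 = 33, d_8 = (1728 - 33^2)/71 = 639/71 = 9, a_8 = floor((41 + 33)/9) = 8.
  m_9 = 9*8 - 33 = 39, d_9 = (1728 - 39^2)/9 = 207/9 = 23, a_9 = floor((41 + 39)/23) = 3.
  m_10 = 23*3 - 39 = 30, d_10 = (1728 - 30^2)/23 = 828/23 = 36, a_10 = floor((41 + 30)/36) = 1.
  m_11 = 36*1 - 30 = 6, d_11 = (1728 - 6^2)/36 = 1692/36 = 47, a_11 = floor((41 + 6)/47) = 1.
  m_12 = 47*1 - 6 = 41, d_12 = (1728 - 41^2)/47 = 47/47 = 1, a_12 = floor((41 + 41)/1) = 82.
  m_13 = 1*82 - 41 = 41, d_13 = (1728 - 41^2)/1 = 47/1 = 47: (m_13, d_13) = (m_1, d_1) = (41, 47), so from here the quotients repeat a_1, ..., a_12; the period length is 12.
So sqrt(1728) = [41; (1, 1, 3, 8, 1, 19, 1, 8, 3, 1, 1, 82)] with period length k = 12.
k is even, so the fundamental solution of x^2 - 1728y^2 = 1 is (p_{k-1}, q_{k-1}) = (p_11, q_11); compute convergents through index 11.
Convergents (p_i = a_i*p_{i-1} + p_{i-2}, q_i = a_i*q_{i-1} + q_{i-2} with p_{-2}=0, p_{-1}=1, q_{-2}=1, q_{-1}=0):
  i=0: a_0=41, p_0 = 41*1 + 0 = 41, q_0 = 41*0 + 1 = 1.
  i=1: a_1=1, p_1 = 1*41 + 1 = 42, q_1 = 1*1 + 0 = 1.
  i=2: a_2=1, p_2 = 1*42 + 41 = 83, q_2 = 1*1 + 1 = 2.
  i=3: a_3=3, p_3 = 3*83 + 42 = 291, q_3 = 3*2 + 1 = 7.
  i=4: a_4=8, p_4 = 8*291 + 83 = 2411, q_4 = 8*7 + 2 = 58.
  i=5: a_5=1, p_5 = 1*2411 + 291 = 2702, q_5 = 1*58 + 7 = 65.
  i=6: a_6=19, p_6 = 19*2702 + 2411 = 53749, q_6 = 19*65 + 58 = 1293.
  i=7: a_7=1, p_7 = 1*53749 + 2702 = 56451, q_7 = 1*1293 + 65 = 1358.
  i=8: a_8=8, p_8 = 8*56451 + 53749 = 505357, q_8 = 8*1358 + 1293 = 12157.
  i=9: a_9=3, p_9 = 3*505357 + 56451 = 1572522, q_9 = 3*12157 + 1358 = 37829.
  i=10: a_10=1, p_10 = 1*1572522 + 505357 = 2077879, q_10 = 1*37829 + 12157 = 49986.
  i=11: a_11=1, p_11 = 1*2077879 + 1572522 = 3650401, q_11 = 1*49986 + 37829 = 87815.
Check: 3650401^2 - 1728*87815^2 = 13325427460801 - 13325427460800 = 1, so (x, y) = (3650401, 87815) solves the equation, and by the theorem it is the least positive solution.

(x, y) = (3650401, 87815)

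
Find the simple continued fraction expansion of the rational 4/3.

Run the Euclidean algorithm on 4 and 3; the successive quotients are the partial quotients a_0, a_1, ... (each step inverts the fractional part left over by the previous one):
  4 = 1*3 + 1, so a_0 = 1.
  3 = 3*1 + 0, so a_1 = 3.
The remainder reaches 0 after 2 divisions, so the expansion has 2 partial quotients, read off in order.

[1; 3]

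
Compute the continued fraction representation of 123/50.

[2; 2, 5, 1, 3]

Run the Euclidean algorithm on 123 and 50; the successive quotients are the partial quotients a_0, a_1, ... (each step inverts the fractional part left over by the previous one):
  123 = 2*50 + 23, so a_0 = 2.
  50 = 2*23 + 4, so a_1 = 2.
  23 = 5*4 + 3, so a_2 = 5.
  4 = 1*3 + 1, so a_3 = 1.
  3 = 3*1 + 0, so a_4 = 3.
The remainder reaches 0 after 5 divisions, so the expansion has 5 partial quotients, read off in order.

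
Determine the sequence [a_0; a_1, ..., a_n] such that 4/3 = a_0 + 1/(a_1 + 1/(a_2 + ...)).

[1; 3]

Run the Euclidean algorithm on 4 and 3; the successive quotients are the partial quotients a_0, a_1, ... (each step inverts the fractional part left over by the previous one):
  4 = 1*3 + 1, so a_0 = 1.
  3 = 3*1 + 0, so a_1 = 3.
The remainder reaches 0 after 2 divisions, so the expansion has 2 partial quotients, read off in order.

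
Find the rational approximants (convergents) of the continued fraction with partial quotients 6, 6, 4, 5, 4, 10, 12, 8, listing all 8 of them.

Using the convergent recurrence p_i = a_i*p_{i-1} + p_{i-2}, q_i = a_i*q_{i-1} + q_{i-2} with p_{-2}=0, p_{-1}=1, q_{-2}=1, q_{-1}=0:
  i=0: a_0=6, p_0 = 6*1 + 0 = 6, q_0 = 6*0 + 1 = 1.
  i=1: a_1=6, p_1 = 6*6 + 1 = 37, q_1 = 6*1 + 0 = 6.
  i=2: a_2=4, p_2 = 4*37 + 6 = 154, q_2 = 4*6 + 1 = 25.
  i=3: a_3=5, p_3 = 5*154 + 37 = 807, q_3 = 5*25 + 6 = 131.
  i=4: a_4=4, p_4 = 4*807 + 154 = 3382, q_4 = 4*131 + 25 = 549.
  i=5: a_5=10, p_5 = 10*3382 + 807 = 34627, q_5 = 10*549 + 131 = 5621.
  i=6: a_6=12, p_6 = 12*34627 + 3382 = 418906, q_6 = 12*5621 + 549 = 68001.
  i=7: a_7=8, p_7 = 8*418906 + 34627 = 3385875, q_7 = 8*68001 + 5621 = 549629.

6/1, 37/6, 154/25, 807/131, 3382/549, 34627/5621, 418906/68001, 3385875/549629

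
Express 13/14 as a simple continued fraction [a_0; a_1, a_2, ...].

[0; 1, 13]

Run the Euclidean algorithm on 13 and 14; the successive quotients are the partial quotients a_0, a_1, ... (each step inverts the fractional part left over by the previous one):
  13 = 0*14 + 13, so a_0 = 0.
  14 = 1*13 + 1, so a_1 = 1.
  13 = 13*1 + 0, so a_2 = 13.
The remainder reaches 0 after 3 divisions, so the expansion has 3 partial quotients, read off in order.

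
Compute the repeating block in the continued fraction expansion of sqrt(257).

Write x_i = (sqrt(257) + m_i)/d_i with (m_0, d_0) = (0, 1). a_0 = floor(sqrt(257)) = 16, since 16^2 = 256 <= 257 < 289 = 17^2.
Iterate m_{i+1} = d_i*a_i - m_i, d_{i+1} = (257 - m_{i+1}^2)/d_i, a_{i+1} = floor((a_0 + m_{i+1})/d_{i+1}):
  m_1 = 1*16 - 0 = 16, d_1 = (257 - 16^2)/1 = 1/1 = 1, a_1 = floor((16 + 16)/1) = 32.
  m_2 = 1*32 - 16 = 16, d_2 = (257 - 16^2)/1 = 1/1 = 1: (m_2, d_2) = (m_1, d_1) = (16, 1), so from here the quotient a_1 repeats; the period length is 1.
Hence the expansion of sqrt(257) is a_0 = 16 followed by the repeating block 32 (period 1).

[16; (32)]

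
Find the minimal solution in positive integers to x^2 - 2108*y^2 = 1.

First expand sqrt(2108) as a continued fraction. With x_i = (sqrt(2108) + m_i)/d_i and (m_0, d_0) = (0, 1): a_0 = floor(sqrt(2108)) = 45, since 45^2 = 2025 <= 2108 < 2116 = 46^2.
Iterate m_{i+1} = d_i*a_i - m_i, d_{i+1} = (2108 - m_{i+1}^2)/d_i, a_{i+1} = floor((a_0 + m_{i+1})/d_{i+1}):
  m_1 = 1*45 - 0 = 45, d_1 = (2108 - 45^2)/1 = 83/1 = 83, a_1 = floor((45 + 45)/83) = 1.
  m_2 = 83*1 - 45 = 38, d_2 = (2108 - 38^2)/83 = 664/83 = 8, a_2 = floor((45 + 38)/8) = 10.
  m_3 = 8*10 - 38 = 42, d_3 = (2108 - 42^2)/8 = 344/8 = 43, a_3 = floor((45 + 42)/43) = 2.
  m_4 = 43*2 - 42 = 44, d_4 = (2108 - 44^2)/43 = 172/43 = 4, a_4 = floor((45 + 44)/4) = 22.
  m_5 = 4*22 - 44 = 44, d_5 = (2108 - 44^2)/4 = 172/4 = 43, a_5 = floor((45 + 44)/43) = 2.
  m_6 = 43*2 - 44 = 42, d_6 = (2108 - 42^2)/43 = 344/43 = 8, a_6 = floor((45 + 42)/8) = 10.
  m_7 = 8*10 - 42 = 38, d_7 = (2108 - 38^2)/8 = 664/8 = 83, a_7 = floor((45 + 38)/83) = 1.
  m_8 = 83*1 - 38 = 45, d_8 = (2108 - 45^2)/83 = 83/83 = 1, a_8 = floor((45 + 45)/1) = 90.
  m_9 = 1*90 - 45 = 45, d_9 = (2108 - 45^2)/1 = 83/1 = 83: (m_9, d_9) = (m_1, d_1) = (45, 83), so from here the quotients repeat a_1, ..., a_8; the period length is 8.
So sqrt(2108) = [45; (1, 10, 2, 22, 2, 10, 1, 90)] with period length k = 8.
k is even, so the fundamental solution of x^2 - 2108y^2 = 1 is (p_{k-1}, q_{k-1}) = (p_7, q_7); compute convergents through index 7.
Convergents (p_i = a_i*p_{i-1} + p_{i-2}, q_i = a_i*q_{i-1} + q_{i-2} with p_{-2}=0, p_{-1}=1, q_{-2}=1, q_{-1}=0):
  i=0: a_0=45, p_0 = 45*1 + 0 = 45, q_0 = 45*0 + 1 = 1.
  i=1: a_1=1, p_1 = 1*45 + 1 = 46, q_1 = 1*1 + 0 = 1.
  i=2: a_2=10, p_2 = 10*46 + 45 = 505, q_2 = 10*1 + 1 = 11.
  i=3: a_3=2, p_3 = 2*505 + 46 = 1056, q_3 = 2*11 + 1 = 23.
  i=4: a_4=22, p_4 = 22*1056 + 505 = 23737, q_4 = 22*23 + 11 = 517.
  i=5: a_5=2, p_5 = 2*23737 + 1056 = 48530, q_5 = 2*517 + 23 = 1057.
  i=6: a_6=10, p_6 = 10*48530 + 23737 = 509037, q_6 = 10*1057 + 517 = 11087.
  i=7: a_7=1, p_7 = 1*509037 + 48530 = 557567, q_7 = 1*11087 + 1057 = 12144.
Check: 557567^2 - 2108*12144^2 = 310880959489 - 310880959488 = 1, so (x, y) = (557567, 12144) solves the equation, and by the theorem it is the least positive solution.

(x, y) = (557567, 12144)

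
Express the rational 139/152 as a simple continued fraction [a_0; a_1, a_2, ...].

Run the Euclidean algorithm on 139 and 152; the successive quotients are the partial quotients a_0, a_1, ... (each step inverts the fractional part left over by the previous one):
  139 = 0*152 + 139, so a_0 = 0.
  152 = 1*139 + 13, so a_1 = 1.
  139 = 10*13 + 9, so a_2 = 10.
  13 = 1*9 + 4, so a_3 = 1.
  9 = 2*4 + 1, so a_4 = 2.
  4 = 4*1 + 0, so a_5 = 4.
The remainder reaches 0 after 6 divisions, so the expansion has 6 partial quotients, read off in order.

[0; 1, 10, 1, 2, 4]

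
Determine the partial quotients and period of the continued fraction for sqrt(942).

[30; (1, 2, 4, 20, 4, 2, 1, 60)]

Write x_i = (sqrt(942) + m_i)/d_i with (m_0, d_0) = (0, 1). a_0 = floor(sqrt(942)) = 30, since 30^2 = 900 <= 942 < 961 = 31^2.
Iterate m_{i+1} = d_i*a_i - m_i, d_{i+1} = (942 - m_{i+1}^2)/d_i, a_{i+1} = floor((a_0 + m_{i+1})/d_{i+1}):
  m_1 = 1*30 - 0 = 30, d_1 = (942 - 30^2)/1 = 42/1 = 42, a_1 = floor((30 + 30)/42) = 1.
  m_2 = 42*1 - 30 = 12, d_2 = (942 - 12^2)/42 = 798/42 = 19, a_2 = floor((30 + 12)/19) = 2.
  m_3 = 19*2 - 12 = 26, d_3 = (942 - 26^2)/19 = 266/19 = 14, a_3 = floor((30 + 26)/14) = 4.
  m_4 = 14*4 - 26 = 30, d_4 = (942 - 30^2)/14 = 42/14 = 3, a_4 = floor((30 + 30)/3) = 20.
  m_5 = 3*20 - 30 = 30, d_5 = (942 - 30^2)/3 = 42/3 = 14, a_5 = floor((30 + 30)/14) = 4.
  m_6 = 14*4 - 30 = 26, d_6 = (942 - 26^2)/14 = 266/14 = 19, a_6 = floor((30 + 26)/19) = 2.
  m_7 = 19*2 - 26 = 12, d_7 = (942 - 12^2)/19 = 798/19 = 42, a_7 = floor((30 + 12)/42) = 1.
  m_8 = 42*1 - 12 = 30, d_8 = (942 - 30^2)/42 = 42/42 = 1, a_8 = floor((30 + 30)/1) = 60.
  m_9 = 1*60 - 30 = 30, d_9 = (942 - 30^2)/1 = 42/1 = 42: (m_9, d_9) = (m_1, d_1) = (30, 42), so from here the quotients repeat a_1, ..., a_8; the period length is 8.
Hence the expansion of sqrt(942) is a_0 = 30 followed by the repeating block 1, 2, 4, 20, 4, 2, 1, 60 (period 8).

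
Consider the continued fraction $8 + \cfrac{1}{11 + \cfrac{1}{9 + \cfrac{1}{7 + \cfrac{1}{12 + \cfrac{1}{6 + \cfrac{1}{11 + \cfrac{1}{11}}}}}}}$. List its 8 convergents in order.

8/1, 89/11, 809/100, 5752/711, 69833/8632, 424750/52503, 4742083/586165, 52587663/6500318

Using the convergent recurrence p_i = a_i*p_{i-1} + p_{i-2}, q_i = a_i*q_{i-1} + q_{i-2} with p_{-2}=0, p_{-1}=1, q_{-2}=1, q_{-1}=0:
  i=0: a_0=8, p_0 = 8*1 + 0 = 8, q_0 = 8*0 + 1 = 1.
  i=1: a_1=11, p_1 = 11*8 + 1 = 89, q_1 = 11*1 + 0 = 11.
  i=2: a_2=9, p_2 = 9*89 + 8 = 809, q_2 = 9*11 + 1 = 100.
  i=3: a_3=7, p_3 = 7*809 + 89 = 5752, q_3 = 7*100 + 11 = 711.
  i=4: a_4=12, p_4 = 12*5752 + 809 = 69833, q_4 = 12*711 + 100 = 8632.
  i=5: a_5=6, p_5 = 6*69833 + 5752 = 424750, q_5 = 6*8632 + 711 = 52503.
  i=6: a_6=11, p_6 = 11*424750 + 69833 = 4742083, q_6 = 11*52503 + 8632 = 586165.
  i=7: a_7=11, p_7 = 11*4742083 + 424750 = 52587663, q_7 = 11*586165 + 52503 = 6500318.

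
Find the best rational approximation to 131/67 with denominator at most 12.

23/12

Expand x = 131/67 as a continued fraction with the Euclidean algorithm:
  131 = 1*67 + 64, so a_0 = 1.
  67 = 1*64 + 3, so a_1 = 1.
  64 = 21*3 + 1, so a_2 = 21.
  3 = 3*1 + 0, so a_3 = 3.
so x = [1; 1, 21, 3].
Convergents (p_i = a_i*p_{i-1} + p_{i-2}, q_i = a_i*q_{i-1} + q_{i-2} with p_{-2}=0, p_{-1}=1, q_{-2}=1, q_{-1}=0), until the denominator exceeds 12:
  i=0: a_0=1, p_0 = 1*1 + 0 = 1, q_0 = 1*0 + 1 = 1.
  i=1: a_1=1, p_1 = 1*1 + 1 = 2, q_1 = 1*1 + 0 = 1.
  i=2: a_2=21, p_2 = 21*2 + 1 = 43, q_2 = 21*1 + 1 = 22.
q_2 = 22 > 12, so the last convergent with denominator <= 12 is p_1/q_1 = 2/1.
The closest fraction with denominator <= 12 is either p_1/q_1 or the intermediate fraction (k*p_1 + p_0)/(k*q_1 + q_0) with the largest k >= 1 whose denominator stays <= 12; these approach x as k grows, and every other convergent or intermediate fraction in range is farther away.
Largest k: floor((12 - q_0)/q_1) = floor((12 - 1)/1) = 11.
That gives (11*2 + 1)/(11*1 + 1) = 23/12.
Compare the errors: |x - 2/1| = |131*1 - 2*67|/(67*1) = 3/67, and |x - 23/12| = |131*12 - 23*67|/(67*12) = 31/804.
Cross-multiplying, 31*67 = 2077 < 2412 = 3*804, so 31/804 is smaller: the intermediate fraction 23/12 is closer to x than 2/1.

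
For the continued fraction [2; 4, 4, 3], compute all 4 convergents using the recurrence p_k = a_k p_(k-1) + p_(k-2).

2/1, 9/4, 38/17, 123/55

Using the convergent recurrence p_i = a_i*p_{i-1} + p_{i-2}, q_i = a_i*q_{i-1} + q_{i-2} with p_{-2}=0, p_{-1}=1, q_{-2}=1, q_{-1}=0:
  i=0: a_0=2, p_0 = 2*1 + 0 = 2, q_0 = 2*0 + 1 = 1.
  i=1: a_1=4, p_1 = 4*2 + 1 = 9, q_1 = 4*1 + 0 = 4.
  i=2: a_2=4, p_2 = 4*9 + 2 = 38, q_2 = 4*4 + 1 = 17.
  i=3: a_3=3, p_3 = 3*38 + 9 = 123, q_3 = 3*17 + 4 = 55.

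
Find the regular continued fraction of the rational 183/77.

[2; 2, 1, 1, 1, 9]

Run the Euclidean algorithm on 183 and 77; the successive quotients are the partial quotients a_0, a_1, ... (each step inverts the fractional part left over by the previous one):
  183 = 2*77 + 29, so a_0 = 2.
  77 = 2*29 + 19, so a_1 = 2.
  29 = 1*19 + 10, so a_2 = 1.
  19 = 1*10 + 9, so a_3 = 1.
  10 = 1*9 + 1, so a_4 = 1.
  9 = 9*1 + 0, so a_5 = 9.
The remainder reaches 0 after 6 divisions, so the expansion has 6 partial quotients, read off in order.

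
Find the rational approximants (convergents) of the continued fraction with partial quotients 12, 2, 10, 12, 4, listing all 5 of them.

Using the convergent recurrence p_i = a_i*p_{i-1} + p_{i-2}, q_i = a_i*q_{i-1} + q_{i-2} with p_{-2}=0, p_{-1}=1, q_{-2}=1, q_{-1}=0:
  i=0: a_0=12, p_0 = 12*1 + 0 = 12, q_0 = 12*0 + 1 = 1.
  i=1: a_1=2, p_1 = 2*12 + 1 = 25, q_1 = 2*1 + 0 = 2.
  i=2: a_2=10, p_2 = 10*25 + 12 = 262, q_2 = 10*2 + 1 = 21.
  i=3: a_3=12, p_3 = 12*262 + 25 = 3169, q_3 = 12*21 + 2 = 254.
  i=4: a_4=4, p_4 = 4*3169 + 262 = 12938, q_4 = 4*254 + 21 = 1037.

12/1, 25/2, 262/21, 3169/254, 12938/1037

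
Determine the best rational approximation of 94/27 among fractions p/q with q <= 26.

Expand x = 94/27 as a continued fraction with the Euclidean algorithm:
  94 = 3*27 + 13, so a_0 = 3.
  27 = 2*13 + 1, so a_1 = 2.
  13 = 13*1 + 0, so a_2 = 13.
so x = [3; 2, 13].
Convergents (p_i = a_i*p_{i-1} + p_{i-2}, q_i = a_i*q_{i-1} + q_{i-2} with p_{-2}=0, p_{-1}=1, q_{-2}=1, q_{-1}=0), until the denominator exceeds 26:
  i=0: a_0=3, p_0 = 3*1 + 0 = 3, q_0 = 3*0 + 1 = 1.
  i=1: a_1=2, p_1 = 2*3 + 1 = 7, q_1 = 2*1 + 0 = 2.
  i=2: a_2=13, p_2 = 13*7 + 3 = 94, q_2 = 13*2 + 1 = 27.
q_2 = 27 > 26, so the last convergent with denominator <= 26 is p_1/q_1 = 7/2.
The closest fraction with denominator <= 26 is either p_1/q_1 or the intermediate fraction (k*p_1 + p_0)/(k*q_1 + q_0) with the largest k >= 1 whose denominator stays <= 26; these approach x as k grows, and every other convergent or intermediate fraction in range is farther away.
Largest k: floor((26 - q_0)/q_1) = floor((26 - 1)/2) = 12.
That gives (12*7 + 3)/(12*2 + 1) = 87/25.
Compare the errors: |x - 7/2| = |94*2 - 7*27|/(27*2) = 1/54, and |x - 87/25| = |94*25 - 87*27|/(27*25) = 1/675.
Cross-multiplying, 1*54 = 54 < 675 = 1*675, so 1/675 is smaller: the intermediate fraction 87/25 is closer to x than 7/2.

87/25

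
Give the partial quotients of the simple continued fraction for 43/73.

Run the Euclidean algorithm on 43 and 73; the successive quotients are the partial quotients a_0, a_1, ... (each step inverts the fractional part left over by the previous one):
  43 = 0*73 + 43, so a_0 = 0.
  73 = 1*43 + 30, so a_1 = 1.
  43 = 1*30 + 13, so a_2 = 1.
  30 = 2*13 + 4, so a_3 = 2.
  13 = 3*4 + 1, so a_4 = 3.
  4 = 4*1 + 0, so a_5 = 4.
The remainder reaches 0 after 6 divisions, so the expansion has 6 partial quotients, read off in order.

[0; 1, 1, 2, 3, 4]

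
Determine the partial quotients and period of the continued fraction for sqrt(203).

Write x_i = (sqrt(203) + m_i)/d_i with (m_0, d_0) = (0, 1). a_0 = floor(sqrt(203)) = 14, since 14^2 = 196 <= 203 < 225 = 15^2.
Iterate m_{i+1} = d_i*a_i - m_i, d_{i+1} = (203 - m_{i+1}^2)/d_i, a_{i+1} = floor((a_0 + m_{i+1})/d_{i+1}):
  m_1 = 1*14 - 0 = 14, d_1 = (203 - 14^2)/1 = 7/1 = 7, a_1 = floor((14 + 14)/7) = 4.
  m_2 = 7*4 - 14 = 14, d_2 = (203 - 14^2)/7 = 7/7 = 1, a_2 = floor((14 + 14)/1) = 28.
  m_3 = 1*28 - 14 = 14, d_3 = (203 - 14^2)/1 = 7/1 = 7: (m_3, d_3) = (m_1, d_1) = (14, 7), so from here the quotients repeat a_1, a_2; the period length is 2.
Hence the expansion of sqrt(203) is a_0 = 14 followed by the repeating block 4, 28 (period 2).

[14; (4, 28)]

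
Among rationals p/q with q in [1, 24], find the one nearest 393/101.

Expand x = 393/101 as a continued fraction with the Euclidean algorithm:
  393 = 3*101 + 90, so a_0 = 3.
  101 = 1*90 + 11, so a_1 = 1.
  90 = 8*11 + 2, so a_2 = 8.
  11 = 5*2 + 1, so a_3 = 5.
  2 = 2*1 + 0, so a_4 = 2.
so x = [3; 1, 8, 5, 2].
Convergents (p_i = a_i*p_{i-1} + p_{i-2}, q_i = a_i*q_{i-1} + q_{i-2} with p_{-2}=0, p_{-1}=1, q_{-2}=1, q_{-1}=0), until the denominator exceeds 24:
  i=0: a_0=3, p_0 = 3*1 + 0 = 3, q_0 = 3*0 + 1 = 1.
  i=1: a_1=1, p_1 = 1*3 + 1 = 4, q_1 = 1*1 + 0 = 1.
  i=2: a_2=8, p_2 = 8*4 + 3 = 35, q_2 = 8*1 + 1 = 9.
  i=3: a_3=5, p_3 = 5*35 + 4 = 179, q_3 = 5*9 + 1 = 46.
q_3 = 46 > 24, so the last convergent with denominator <= 24 is p_2/q_2 = 35/9.
The closest fraction with denominator <= 24 is either p_2/q_2 or the intermediate fraction (k*p_2 + p_1)/(k*q_2 + q_1) with the largest k >= 1 whose denominator stays <= 24; these approach x as k grows, and every other convergent or intermediate fraction in range is farther away.
Largest k: floor((24 - q_1)/q_2) = floor((24 - 1)/9) = 2.
That gives (2*35 + 4)/(2*9 + 1) = 74/19.
Compare the errors: |x - 35/9| = |393*9 - 35*101|/(101*9) = 2/909, and |x - 74/19| = |393*19 - 74*101|/(101*19) = 7/1919.
Cross-multiplying, 2*1919 = 3838 < 6363 = 7*909, so 2/909 is smaller: the convergent 35/9 is closer to x than 74/19.

35/9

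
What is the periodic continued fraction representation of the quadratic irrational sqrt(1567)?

[39; (1, 1, 2, 2, 3, 39, 3, 2, 2, 1, 1, 78)]

Write x_i = (sqrt(1567) + m_i)/d_i with (m_0, d_0) = (0, 1). a_0 = floor(sqrt(1567)) = 39, since 39^2 = 1521 <= 1567 < 1600 = 40^2.
Iterate m_{i+1} = d_i*a_i - m_i, d_{i+1} = (1567 - m_{i+1}^2)/d_i, a_{i+1} = floor((a_0 + m_{i+1})/d_{i+1}):
  m_1 = 1*39 - 0 = 39, d_1 = (1567 - 39^2)/1 = 46/1 = 46, a_1 = floor((39 + 39)/46) = 1.
  m_2 = 46*1 - 39 = 7, d_2 = (1567 - 7^2)/46 = 1518/46 = 33, a_2 = floor((39 + 7)/33) = 1.
  m_3 = 33*1 - 7 = 26, d_3 = (1567 - 26^2)/33 = 891/33 = 27, a_3 = floor((39 + 26)/27) = 2.
  m_4 = 27*2 - 26 = 28, d_4 = (1567 - 28^2)/27 = 783/27 = 29, a_4 = floor((39 + 28)/29) = 2.
  m_5 = 29*2 - 28 = 30, d_5 = (1567 - 30^2)/29 = 667/29 = 23, a_5 = floor((39 + 30)/23) = 3.
  m_6 = 23*3 - 30 = 39, d_6 = (1567 - 39^2)/23 = 46/23 = 2, a_6 = floor((39 + 39)/2) = 39.
  m_7 = 2*39 - 39 = 39, d_7 = (1567 - 39^2)/2 = 46/2 = 23, a_7 = floor((39 + 39)/23) = 3.
  m_8 = 23*3 - 39 = 30, d_8 = (1567 - 30^2)/23 = 667/23 = 29, a_8 = floor((39 + 30)/29) = 2.
  m_9 = 29*2 - 30 = 28, d_9 = (1567 - 28^2)/29 = 783/29 = 27, a_9 = floor((39 + 28)/27) = 2.
  m_10 = 27*2 - 28 = 26, d_10 = (1567 - 26^2)/27 = 891/27 = 33, a_10 = floor((39 + 26)/33) = 1.
  m_11 = 33*1 - 26 = 7, d_11 = (1567 - 7^2)/33 = 1518/33 = 46, a_11 = floor((39 + 7)/46) = 1.
  m_12 = 46*1 - 7 = 39, d_12 = (1567 - 39^2)/46 = 46/46 = 1, a_12 = floor((39 + 39)/1) = 78.
  m_13 = 1*78 - 39 = 39, d_13 = (1567 - 39^2)/1 = 46/1 = 46: (m_13, d_13) = (m_1, d_1) = (39, 46), so from here the quotients repeat a_1, ..., a_12; the period length is 12.
Hence the expansion of sqrt(1567) is a_0 = 39 followed by the repeating block 1, 1, 2, 2, 3, 39, 3, 2, 2, 1, 1, 78 (period 12).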